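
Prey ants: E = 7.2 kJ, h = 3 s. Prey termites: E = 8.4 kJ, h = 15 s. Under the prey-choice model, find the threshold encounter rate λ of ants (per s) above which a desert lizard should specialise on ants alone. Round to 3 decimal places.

The zero-one rule: include termites iff E₂/h₂ > λE₁/(1+λh₁). Equality gives the switch point.
λE₁h₂ = E₂ + λE₂h₁ ⇒ λ = E₂/(E₁h₂ − E₂h₁) = 8.4/(108 − 25.2) = 0.1014 per s.

0.101 per s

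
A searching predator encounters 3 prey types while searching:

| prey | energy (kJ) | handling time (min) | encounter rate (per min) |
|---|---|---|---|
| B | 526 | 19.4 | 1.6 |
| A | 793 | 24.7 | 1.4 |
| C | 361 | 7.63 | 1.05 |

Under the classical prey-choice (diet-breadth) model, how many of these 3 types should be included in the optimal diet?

1

Rank by E/h (kJ/min): C 47.3, A 32.1, B 27.1. Include each in turn until the next type's E/h falls below the running intake rate.
Rate on top 1: 42.06. A: 32.1 < 42.06 → exclude; stop.
Optimal diet: C — 1 of 3 types.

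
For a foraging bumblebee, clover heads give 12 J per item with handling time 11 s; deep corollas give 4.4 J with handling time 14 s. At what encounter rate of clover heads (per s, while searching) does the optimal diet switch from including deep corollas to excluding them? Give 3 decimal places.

0.037 per s

Drop deep corollas once their profitability E₂/h₂ falls below the rate achievable on clover heads alone: E₂/h₂ = λE₁/(1 + λh₁).
Solve for λ: λE₁h₂ = E₂(1 + λh₁) → λ(E₁h₂ − E₂h₁) = E₂ → λ = E₂/(E₁h₂ − E₂h₁).
λ = 4.4/(12×14 − 4.4×11) = 4.4/119.6 = 0.03679 per s.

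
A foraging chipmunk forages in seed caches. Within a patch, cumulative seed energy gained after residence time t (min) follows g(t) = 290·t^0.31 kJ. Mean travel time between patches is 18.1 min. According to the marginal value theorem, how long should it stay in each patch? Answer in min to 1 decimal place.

8.1 min

Optimal t* satisfies g'(t*) = g(t*)/(T + t*).
g'(t) = 0.31·290·t^-0.69. Setting 0.31·290·t^-0.69 = 290·t^0.31/(18.1+t) gives 0.31(18.1+t) = t, so 0.69·t = 0.31×18.1.
t* = 0.31×18.1/0.69 = 8.132 min.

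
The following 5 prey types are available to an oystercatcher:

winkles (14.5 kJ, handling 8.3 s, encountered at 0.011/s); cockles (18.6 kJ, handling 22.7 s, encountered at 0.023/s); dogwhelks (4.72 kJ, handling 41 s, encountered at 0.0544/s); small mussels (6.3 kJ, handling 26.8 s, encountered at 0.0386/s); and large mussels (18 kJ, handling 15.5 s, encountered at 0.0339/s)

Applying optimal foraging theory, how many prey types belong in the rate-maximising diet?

3

Profitabilities (E/h, kJ/s): winkles 1.75, large mussels 1.16, cockles 0.819, small mussels 0.235, dogwhelks 0.115. Add prey in this order while the next type's profitability exceeds the intake rate on those already taken.
Rate on top 1: 0.1462. large mussels: 1.16 > 0.1462 → include.
Rate on top 2: 0.4761. cockles: 0.819 > 0.4761 → include.
Rate on top 3: 0.5599. small mussels: 0.235 < 0.5599 → exclude; stop.
Optimal diet: winkles, large mussels, cockles — 3 of 5 types.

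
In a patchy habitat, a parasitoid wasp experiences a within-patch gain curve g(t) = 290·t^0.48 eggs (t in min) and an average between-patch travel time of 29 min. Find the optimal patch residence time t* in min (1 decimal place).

26.8 min

Optimal t* satisfies g'(t*) = g(t*)/(T + t*).
g'(t) = 0.48·290·t^-0.52. Setting 0.48·290·t^-0.52 = 290·t^0.48/(29+t) gives 0.48(29+t) = t, so 0.52·t = 0.48×29.
t* = 0.48×29/0.52 = 26.77 min.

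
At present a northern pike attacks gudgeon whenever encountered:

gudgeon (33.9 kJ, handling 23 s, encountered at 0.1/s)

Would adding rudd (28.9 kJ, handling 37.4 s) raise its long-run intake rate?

Current rate: (0.1×33.9)/(1 + 0.1×23) = 1.027 kJ/s.
Profitability of rudd: 28.9/37.4 = 0.7727 kJ/s.
Since 0.7727 < R, time spent handling rudd is better spent searching.

No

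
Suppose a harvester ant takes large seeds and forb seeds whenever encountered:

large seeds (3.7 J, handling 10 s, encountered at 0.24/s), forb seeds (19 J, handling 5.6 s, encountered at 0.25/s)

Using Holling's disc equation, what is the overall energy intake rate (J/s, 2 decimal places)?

1.17 J/s

R = Σλ_iE_i / (1 + Σλ_ih_i)
Numerator: 0.24×3.7 + 0.25×19 = 5.638
Denominator: 1 + 0.24×10 + 0.25×5.6 = 4.8
R = 5.638/4.8 = 1.175 J/s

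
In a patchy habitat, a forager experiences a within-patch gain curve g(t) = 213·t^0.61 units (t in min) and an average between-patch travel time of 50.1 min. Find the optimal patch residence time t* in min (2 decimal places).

Maximise g(t)/(T+t): set derivative to zero → g'(t)(T+t) = g(t).
g'(t) = 0.61·213·t^-0.39. Setting 0.61·213·t^-0.39 = 213·t^0.61/(50.1+t) gives 0.61(50.1+t) = t, so 0.39·t = 0.61×50.1.
t* = 0.61×50.1/0.39 = 78.36 min.

78.36 min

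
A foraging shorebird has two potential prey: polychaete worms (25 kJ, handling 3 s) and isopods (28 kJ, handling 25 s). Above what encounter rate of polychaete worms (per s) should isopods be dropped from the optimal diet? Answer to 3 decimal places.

0.052 per s

Drop isopods once their profitability E₂/h₂ falls below the rate achievable on polychaete worms alone: E₂/h₂ = λE₁/(1 + λh₁).
Solve for λ: λE₁h₂ = E₂(1 + λh₁) → λ(E₁h₂ − E₂h₁) = E₂ → λ = E₂/(E₁h₂ − E₂h₁).
λ = 28/(25×25 − 28×3) = 28/541 = 0.05176 per s.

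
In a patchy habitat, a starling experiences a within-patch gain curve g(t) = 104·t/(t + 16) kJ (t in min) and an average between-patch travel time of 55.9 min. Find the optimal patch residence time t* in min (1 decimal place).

Optimal t* satisfies g'(t*) = g(t*)/(T + t*).
g'(t) = 104·16/(t + 16)². Setting 104·16/(t+16)² = 104t/[(t+16)(55.9+t)] gives 16(55.9+t) = t(t+16), so t² = 16×55.9 = 894.4.
t* = √894.4 = 29.91 min.

29.9 min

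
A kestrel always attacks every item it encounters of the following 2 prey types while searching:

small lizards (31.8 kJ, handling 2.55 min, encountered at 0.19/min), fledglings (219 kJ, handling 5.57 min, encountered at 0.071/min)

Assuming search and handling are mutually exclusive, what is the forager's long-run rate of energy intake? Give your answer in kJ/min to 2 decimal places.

R = Σλ_iE_i / (1 + Σλ_ih_i)
Numerator: 0.19×31.8 + 0.071×219 = 21.59
Denominator: 1 + 0.19×2.55 + 0.071×5.57 = 1.88
R = 21.59/1.88 = 11.48 kJ/min

11.48 kJ/min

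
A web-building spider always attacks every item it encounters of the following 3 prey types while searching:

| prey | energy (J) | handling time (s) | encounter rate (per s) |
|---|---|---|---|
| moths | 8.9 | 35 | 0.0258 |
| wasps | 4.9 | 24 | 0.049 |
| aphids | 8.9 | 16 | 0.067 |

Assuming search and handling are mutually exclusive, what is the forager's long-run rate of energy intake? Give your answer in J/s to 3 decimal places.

R = (0.0258×8.9 + 0.049×4.9 + 0.067×8.9) / (1 + 0.0258×35 + 0.049×24 + 0.067×16) = 1.066/4.151 = 0.2568 J/s.

0.257 J/s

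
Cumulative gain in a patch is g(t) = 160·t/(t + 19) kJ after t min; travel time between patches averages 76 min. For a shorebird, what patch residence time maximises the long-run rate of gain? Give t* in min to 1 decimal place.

38.0 min

Optimal t* satisfies g'(t*) = g(t*)/(T + t*).
g'(t) = 160·19/(t + 19)². Setting 160·19/(t+19)² = 160t/[(t+19)(76+t)] gives 19(76+t) = t(t+19), so t² = 19×76 = 1444.
t* = √1444 = 38 min.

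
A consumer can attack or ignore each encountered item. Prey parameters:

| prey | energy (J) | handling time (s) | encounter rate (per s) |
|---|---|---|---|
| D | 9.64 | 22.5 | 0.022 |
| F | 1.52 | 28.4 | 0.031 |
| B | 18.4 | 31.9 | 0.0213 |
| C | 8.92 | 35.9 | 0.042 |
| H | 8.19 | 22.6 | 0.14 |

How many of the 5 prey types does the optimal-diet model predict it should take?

Profitabilities (E/h, J/s): B 0.577, D 0.428, H 0.362, C 0.248, F 0.0535. Add prey in this order while the next type's profitability exceeds the intake rate on those already taken.
Rate on top 1: 0.2334. D: 0.428 > 0.2334 → include.
Rate on top 2: 0.2778. H: 0.362 > 0.2778 → include.
Rate on top 3: 0.3279. C: 0.248 < 0.3279 → exclude; stop.
Optimal diet: B, D, H — 3 of 5 types.

3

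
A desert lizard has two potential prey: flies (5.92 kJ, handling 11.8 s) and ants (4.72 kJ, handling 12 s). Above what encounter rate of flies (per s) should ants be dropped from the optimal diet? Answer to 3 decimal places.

0.308 per s

At the threshold, the rate on flies alone equals the profitability of ants: λ·5.92/(1 + λ·11.8) = 4.72/12 = 0.3933.
Rearranging, λ(5.92 − 0.3933×11.8) = 0.3933, so λ = 0.3933/1.279 = 0.3076 per s.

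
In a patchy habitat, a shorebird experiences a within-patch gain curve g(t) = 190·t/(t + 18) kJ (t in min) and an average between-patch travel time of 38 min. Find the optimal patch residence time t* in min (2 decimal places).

26.15 min

By the marginal value theorem, leave when the instantaneous gain rate g'(t) equals the habitat-wide average g(t)/(T + t).
g'(t) = 190·18/(t + 18)². Setting 190·18/(t+18)² = 190t/[(t+18)(38+t)] gives 18(38+t) = t(t+18), so t² = 18×38 = 684.
t* = √684 = 26.15 min.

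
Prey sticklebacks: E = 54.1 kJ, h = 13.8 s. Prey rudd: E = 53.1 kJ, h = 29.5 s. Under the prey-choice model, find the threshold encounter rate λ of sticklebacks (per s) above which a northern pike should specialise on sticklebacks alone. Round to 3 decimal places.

0.062 per s

Drop rudd once their profitability E₂/h₂ falls below the rate achievable on sticklebacks alone: E₂/h₂ = λE₁/(1 + λh₁).
Solve for λ: λE₁h₂ = E₂(1 + λh₁) → λ(E₁h₂ − E₂h₁) = E₂ → λ = E₂/(E₁h₂ − E₂h₁).
λ = 53.1/(54.1×29.5 − 53.1×13.8) = 53.1/863.2 = 0.06152 per s.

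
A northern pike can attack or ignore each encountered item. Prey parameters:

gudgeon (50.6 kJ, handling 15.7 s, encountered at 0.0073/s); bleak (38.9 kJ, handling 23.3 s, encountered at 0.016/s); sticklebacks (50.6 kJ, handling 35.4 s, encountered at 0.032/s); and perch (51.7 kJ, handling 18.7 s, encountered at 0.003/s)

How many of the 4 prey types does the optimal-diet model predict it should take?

E/h in descending order: gudgeon 3.22, perch 2.76, bleak 1.67, sticklebacks 1.43 kJ/s. The optimal diet is the largest prefix of this list for which every included type satisfies E_i/h_i > R on the types above it.
Rate on top 1: 0.3314. perch: 2.76 > 0.3314 → include.
Rate on top 2: 0.448. bleak: 1.67 > 0.448 → include.
Rate on top 3: 0.743. sticklebacks: 1.43 > 0.743 → include.
Optimal diet: gudgeon, perch, bleak, sticklebacks — 4 of 4 types.

4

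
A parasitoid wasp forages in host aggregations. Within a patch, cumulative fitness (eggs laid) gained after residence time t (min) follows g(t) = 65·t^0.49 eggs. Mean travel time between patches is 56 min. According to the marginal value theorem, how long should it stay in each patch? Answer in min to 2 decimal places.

Optimal t* satisfies g'(t*) = g(t*)/(T + t*).
g'(t) = 0.49·65·t^-0.51. Setting 0.49·65·t^-0.51 = 65·t^0.49/(56+t) gives 0.49(56+t) = t, so 0.51·t = 0.49×56.
t* = 0.49×56/0.51 = 53.8 min.

53.80 min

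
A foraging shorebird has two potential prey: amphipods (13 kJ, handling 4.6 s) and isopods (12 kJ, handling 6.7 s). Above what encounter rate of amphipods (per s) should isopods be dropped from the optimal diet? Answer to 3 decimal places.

0.376 per s

At the threshold, the rate on amphipods alone equals the profitability of isopods: λ·13/(1 + λ·4.6) = 12/6.7 = 1.791.
Rearranging, λ(13 − 1.791×4.6) = 1.791, so λ = 1.791/4.761 = 0.3762 per s.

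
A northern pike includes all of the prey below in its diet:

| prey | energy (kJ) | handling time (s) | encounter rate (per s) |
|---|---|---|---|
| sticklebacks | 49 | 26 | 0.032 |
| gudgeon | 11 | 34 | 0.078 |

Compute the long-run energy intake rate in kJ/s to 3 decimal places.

R = (0.032×49 + 0.078×11) / (1 + 0.032×26 + 0.078×34) = 2.426/4.484 = 0.541 kJ/s.

0.541 kJ/s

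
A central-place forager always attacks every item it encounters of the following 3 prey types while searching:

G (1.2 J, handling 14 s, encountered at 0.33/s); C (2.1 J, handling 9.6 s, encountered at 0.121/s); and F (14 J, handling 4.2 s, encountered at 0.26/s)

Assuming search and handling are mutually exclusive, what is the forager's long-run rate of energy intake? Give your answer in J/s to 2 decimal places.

R = (0.33×1.2 + 0.121×2.1 + 0.26×14) / (1 + 0.33×14 + 0.121×9.6 + 0.26×4.2) = 4.29/7.874 = 0.5449 J/s.

0.54 J/s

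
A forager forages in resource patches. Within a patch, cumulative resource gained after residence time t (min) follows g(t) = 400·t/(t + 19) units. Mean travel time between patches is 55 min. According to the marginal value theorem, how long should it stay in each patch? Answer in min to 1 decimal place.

32.3 min

Maximise g(t)/(T+t): set derivative to zero → g'(t)(T+t) = g(t).
g'(t) = 400·19/(t + 19)². Setting 400·19/(t+19)² = 400t/[(t+19)(55+t)] gives 19(55+t) = t(t+19), so t² = 19×55 = 1045.
t* = √1045 = 32.33 min.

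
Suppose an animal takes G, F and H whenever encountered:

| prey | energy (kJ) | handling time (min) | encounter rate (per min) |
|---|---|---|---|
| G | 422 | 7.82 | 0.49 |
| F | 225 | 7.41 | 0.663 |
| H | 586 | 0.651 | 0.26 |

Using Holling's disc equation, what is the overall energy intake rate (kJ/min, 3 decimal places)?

Energy encountered per unit search time: 0.49×422 + 0.663×225 + 0.26×586 = 508.3 kJ/min.
Handling time per unit search time: 0.49×7.82 + 0.663×7.41 + 0.26×0.651 = 8.914.
Rate = 508.3/(1 + 8.914) = 51.27 kJ/min.

51.273 kJ/min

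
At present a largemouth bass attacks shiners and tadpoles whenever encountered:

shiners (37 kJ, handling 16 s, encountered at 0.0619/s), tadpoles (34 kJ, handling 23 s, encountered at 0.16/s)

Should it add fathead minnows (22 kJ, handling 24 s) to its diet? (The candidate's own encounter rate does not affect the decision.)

No

Intake rate on the current diet: R = (0.0619×37 + 0.16×34) / (1 + 0.0619×16 + 0.16×23) = 7.73/5.67 = 1.363 kJ/s.
Profitability of fathead minnows: 22/24 = 0.9167 kJ/s.
0.9167 < 1.363, so adding fathead minnows would lower the average — exclude it.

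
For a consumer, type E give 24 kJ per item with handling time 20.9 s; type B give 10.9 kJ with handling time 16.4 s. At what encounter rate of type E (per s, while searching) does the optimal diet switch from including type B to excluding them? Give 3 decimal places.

0.066 per s

At the threshold, the rate on type E alone equals the profitability of type B: λ·24/(1 + λ·20.9) = 10.9/16.4 = 0.6646.
Rearranging, λ(24 − 0.6646×20.9) = 0.6646, so λ = 0.6646/10.11 = 0.06575 per s.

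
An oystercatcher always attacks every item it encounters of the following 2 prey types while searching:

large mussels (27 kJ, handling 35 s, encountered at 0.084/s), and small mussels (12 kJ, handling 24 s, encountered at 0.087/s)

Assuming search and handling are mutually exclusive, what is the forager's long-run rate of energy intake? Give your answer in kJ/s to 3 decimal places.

Energy encountered per unit search time: 0.084×27 + 0.087×12 = 3.312 kJ/s.
Handling time per unit search time: 0.084×35 + 0.087×24 = 5.028.
Rate = 3.312/(1 + 5.028) = 0.5494 kJ/s.

0.549 kJ/s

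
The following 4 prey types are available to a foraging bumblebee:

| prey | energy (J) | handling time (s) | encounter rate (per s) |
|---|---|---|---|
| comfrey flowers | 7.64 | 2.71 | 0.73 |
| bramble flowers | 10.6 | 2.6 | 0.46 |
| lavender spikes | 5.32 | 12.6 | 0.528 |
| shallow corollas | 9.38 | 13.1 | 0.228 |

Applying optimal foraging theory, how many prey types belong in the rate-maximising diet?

E/h in descending order: bramble flowers 4.08, comfrey flowers 2.82, shallow corollas 0.716, lavender spikes 0.422 J/s. The optimal diet is the largest prefix of this list for which every included type satisfies E_i/h_i > R on the types above it.
Rate on top 1: 2.22. comfrey flowers: 2.82 > 2.22 → include.
Rate on top 2: 2.504. shallow corollas: 0.716 < 2.504 → exclude; stop.
Optimal diet: bramble flowers, comfrey flowers — 2 of 4 types.

2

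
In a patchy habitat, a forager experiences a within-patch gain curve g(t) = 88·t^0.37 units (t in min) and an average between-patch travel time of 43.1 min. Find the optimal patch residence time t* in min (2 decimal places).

25.31 min

Optimal t* satisfies g'(t*) = g(t*)/(T + t*).
g'(t) = 0.37·88·t^-0.63. Setting 0.37·88·t^-0.63 = 88·t^0.37/(43.1+t) gives 0.37(43.1+t) = t, so 0.63·t = 0.37×43.1.
t* = 0.37×43.1/0.63 = 25.31 min.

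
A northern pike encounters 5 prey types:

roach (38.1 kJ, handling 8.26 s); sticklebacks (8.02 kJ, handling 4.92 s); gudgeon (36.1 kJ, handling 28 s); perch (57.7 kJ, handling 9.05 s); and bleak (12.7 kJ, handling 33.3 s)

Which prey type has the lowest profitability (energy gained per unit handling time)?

In descending order of E/h:
perch: 57.7/9.05 = 6.38 kJ/s
roach: 38.1/8.26 = 4.61 kJ/s
sticklebacks: 8.02/4.92 = 1.63 kJ/s
gudgeon: 36.1/28 = 1.29 kJ/s
bleak: 12.7/33.3 = 0.381 kJ/s

bleak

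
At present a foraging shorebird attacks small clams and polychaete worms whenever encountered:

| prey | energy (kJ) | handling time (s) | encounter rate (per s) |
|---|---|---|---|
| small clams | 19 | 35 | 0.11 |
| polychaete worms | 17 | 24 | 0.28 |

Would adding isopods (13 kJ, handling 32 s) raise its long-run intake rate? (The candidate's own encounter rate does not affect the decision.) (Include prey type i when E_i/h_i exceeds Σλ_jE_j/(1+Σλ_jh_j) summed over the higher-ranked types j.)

No

On small clams and polychaete worms alone, R = ΣλE/(1+Σλh) = 6.85/11.57 = 0.592 kJ/s.
isopods: E/h = 13/32 = 0.4062 kJ/s.
Since 0.4062 < R, time spent handling isopods is better spent searching.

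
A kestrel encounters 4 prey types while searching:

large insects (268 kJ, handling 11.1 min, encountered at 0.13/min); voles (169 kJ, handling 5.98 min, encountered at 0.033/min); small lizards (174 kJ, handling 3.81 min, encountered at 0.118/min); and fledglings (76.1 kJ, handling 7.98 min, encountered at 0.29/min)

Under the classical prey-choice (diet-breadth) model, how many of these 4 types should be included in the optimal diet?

3

Rank by E/h (kJ/min): small lizards 45.7, voles 28.3, large insects 24.1, fledglings 9.54. Include each in turn until the next type's E/h falls below the running intake rate.
Rate on top 1: 14.16. voles: 28.3 > 14.16 → include.
Rate on top 2: 15.85. large insects: 24.1 > 15.85 → include.
Rate on top 3: 19.73. fledglings: 9.54 < 19.73 → exclude; stop.
Optimal diet: small lizards, voles, large insects — 3 of 4 types.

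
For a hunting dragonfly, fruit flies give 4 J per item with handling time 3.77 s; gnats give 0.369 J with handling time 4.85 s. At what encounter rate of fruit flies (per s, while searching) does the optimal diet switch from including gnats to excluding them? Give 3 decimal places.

0.020 per s

At the threshold, the rate on fruit flies alone equals the profitability of gnats: λ·4/(1 + λ·3.77) = 0.369/4.85 = 0.07608.
Rearranging, λ(4 − 0.07608×3.77) = 0.07608, so λ = 0.07608/3.713 = 0.02049 per s.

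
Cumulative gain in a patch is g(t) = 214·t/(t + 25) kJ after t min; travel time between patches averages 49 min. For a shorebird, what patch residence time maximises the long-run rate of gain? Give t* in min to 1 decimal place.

35.0 min

Maximise g(t)/(T+t): set derivative to zero → g'(t)(T+t) = g(t).
g'(t) = 214·25/(t + 25)². Setting 214·25/(t+25)² = 214t/[(t+25)(49+t)] gives 25(49+t) = t(t+25), so t² = 25×49 = 1225.
t* = √1225 = 35 min.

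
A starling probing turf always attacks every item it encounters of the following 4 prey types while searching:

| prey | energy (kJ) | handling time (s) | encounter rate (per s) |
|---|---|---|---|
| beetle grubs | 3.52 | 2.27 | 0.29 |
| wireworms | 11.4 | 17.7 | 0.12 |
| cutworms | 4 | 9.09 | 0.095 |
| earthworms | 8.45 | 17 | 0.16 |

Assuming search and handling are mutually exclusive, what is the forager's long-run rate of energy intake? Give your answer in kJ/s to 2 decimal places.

0.56 kJ/s

Energy encountered per unit search time: 0.29×3.52 + 0.12×11.4 + 0.095×4 + 0.16×8.45 = 4.121 kJ/s.
Handling time per unit search time: 0.29×2.27 + 0.12×17.7 + 0.095×9.09 + 0.16×17 = 6.366.
Rate = 4.121/(1 + 6.366) = 0.5594 kJ/s.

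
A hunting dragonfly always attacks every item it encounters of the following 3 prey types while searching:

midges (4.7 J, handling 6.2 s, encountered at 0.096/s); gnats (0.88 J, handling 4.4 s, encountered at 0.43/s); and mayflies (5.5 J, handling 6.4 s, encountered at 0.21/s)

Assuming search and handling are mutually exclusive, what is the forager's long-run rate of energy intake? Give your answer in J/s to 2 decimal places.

0.41 J/s

Energy encountered per unit search time: 0.096×4.7 + 0.43×0.88 + 0.21×5.5 = 1.985 J/s.
Handling time per unit search time: 0.096×6.2 + 0.43×4.4 + 0.21×6.4 = 3.831.
Rate = 1.985/(1 + 3.831) = 0.4108 J/s.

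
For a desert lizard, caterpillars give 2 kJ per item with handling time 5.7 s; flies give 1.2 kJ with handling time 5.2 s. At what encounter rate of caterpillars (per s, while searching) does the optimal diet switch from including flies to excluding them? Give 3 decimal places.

Drop flies once their profitability E₂/h₂ falls below the rate achievable on caterpillars alone: E₂/h₂ = λE₁/(1 + λh₁).
Solve for λ: λE₁h₂ = E₂(1 + λh₁) → λ(E₁h₂ − E₂h₁) = E₂ → λ = E₂/(E₁h₂ − E₂h₁).
λ = 1.2/(2×5.2 − 1.2×5.7) = 1.2/3.56 = 0.3371 per s.

0.337 per s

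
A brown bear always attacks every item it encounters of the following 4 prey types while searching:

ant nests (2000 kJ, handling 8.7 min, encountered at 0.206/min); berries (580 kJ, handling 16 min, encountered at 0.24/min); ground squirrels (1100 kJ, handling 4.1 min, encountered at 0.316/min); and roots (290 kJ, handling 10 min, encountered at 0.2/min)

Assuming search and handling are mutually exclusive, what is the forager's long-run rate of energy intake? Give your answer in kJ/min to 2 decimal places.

96.38 kJ/min

R = Σλ_iE_i / (1 + Σλ_ih_i)
Numerator: 0.206×2000 + 0.24×580 + 0.316×1100 + 0.2×290 = 956.8
Denominator: 1 + 0.206×8.7 + 0.24×16 + 0.316×4.1 + 0.2×10 = 9.928
R = 956.8/9.928 = 96.38 kJ/min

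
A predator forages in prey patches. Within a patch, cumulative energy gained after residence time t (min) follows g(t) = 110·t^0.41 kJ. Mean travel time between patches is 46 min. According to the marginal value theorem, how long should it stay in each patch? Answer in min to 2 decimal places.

Optimal t* satisfies g'(t*) = g(t*)/(T + t*).
g'(t) = 0.41·110·t^-0.59. Setting 0.41·110·t^-0.59 = 110·t^0.41/(46+t) gives 0.41(46+t) = t, so 0.59·t = 0.41×46.
t* = 0.41×46/0.59 = 31.97 min.

31.97 min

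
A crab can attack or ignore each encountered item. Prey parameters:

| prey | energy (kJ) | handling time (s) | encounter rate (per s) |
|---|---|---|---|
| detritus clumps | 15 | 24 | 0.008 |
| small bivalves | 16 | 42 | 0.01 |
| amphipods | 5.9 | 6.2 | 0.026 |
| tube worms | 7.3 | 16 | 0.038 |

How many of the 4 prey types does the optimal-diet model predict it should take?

4

E/h in descending order: amphipods 0.952, detritus clumps 0.625, tube worms 0.456, small bivalves 0.381 kJ/s. The optimal diet is the largest prefix of this list for which every included type satisfies E_i/h_i > R on the types above it.
Rate on top 1: 0.1321. detritus clumps: 0.625 > 0.1321 → include.
Rate on top 2: 0.202. tube worms: 0.456 > 0.202 → include.
Rate on top 3: 0.2808. small bivalves: 0.381 > 0.2808 → include.
Optimal diet: amphipods, detritus clumps, tube worms, small bivalves — 4 of 4 types.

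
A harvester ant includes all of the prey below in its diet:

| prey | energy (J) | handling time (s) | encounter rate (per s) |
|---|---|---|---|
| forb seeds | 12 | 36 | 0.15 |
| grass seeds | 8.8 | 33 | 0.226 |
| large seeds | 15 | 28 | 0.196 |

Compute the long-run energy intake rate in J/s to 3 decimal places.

0.348 J/s

R = (0.15×12 + 0.226×8.8 + 0.196×15) / (1 + 0.15×36 + 0.226×33 + 0.196×28) = 6.729/19.35 = 0.3478 J/s.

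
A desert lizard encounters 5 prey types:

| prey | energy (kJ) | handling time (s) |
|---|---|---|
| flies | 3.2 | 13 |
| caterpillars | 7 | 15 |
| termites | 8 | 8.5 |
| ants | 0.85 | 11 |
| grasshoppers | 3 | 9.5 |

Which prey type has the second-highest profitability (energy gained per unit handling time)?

Profitability E/h (kJ/s): flies = 3.2/13 = 0.246, caterpillars = 7/15 = 0.467, termites = 8/8.5 = 0.941, ants = 0.85/11 = 0.0773, grasshoppers = 3/9.5 = 0.316.
Ranked: termites > caterpillars > grasshoppers > flies > ants.

caterpillars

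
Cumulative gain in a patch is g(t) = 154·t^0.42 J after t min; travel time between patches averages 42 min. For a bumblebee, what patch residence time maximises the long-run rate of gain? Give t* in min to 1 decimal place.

30.4 min

Maximise g(t)/(T+t): set derivative to zero → g'(t)(T+t) = g(t).
g'(t) = 0.42·154·t^-0.58. Setting 0.42·154·t^-0.58 = 154·t^0.42/(42+t) gives 0.42(42+t) = t, so 0.58·t = 0.42×42.
t* = 0.42×42/0.58 = 30.41 min.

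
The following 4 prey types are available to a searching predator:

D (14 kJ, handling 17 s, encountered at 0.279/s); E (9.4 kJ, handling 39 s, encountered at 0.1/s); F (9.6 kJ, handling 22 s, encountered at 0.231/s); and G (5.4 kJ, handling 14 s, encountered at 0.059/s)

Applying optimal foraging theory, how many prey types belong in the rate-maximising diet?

E/h in descending order: D 0.824, F 0.436, G 0.386, E 0.241 kJ/s. The optimal diet is the largest prefix of this list for which every included type satisfies E_i/h_i > R on the types above it.
Rate on top 1: 0.6801. F: 0.436 < 0.6801 → exclude; stop.
Optimal diet: D — 1 of 4 types.

1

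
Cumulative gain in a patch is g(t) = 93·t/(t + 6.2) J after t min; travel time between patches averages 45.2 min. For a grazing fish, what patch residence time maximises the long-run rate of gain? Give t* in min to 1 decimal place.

16.7 min

By the marginal value theorem, leave when the instantaneous gain rate g'(t) equals the habitat-wide average g(t)/(T + t).
g'(t) = 93·6.2/(t + 6.2)². Setting 93·6.2/(t+6.2)² = 93t/[(t+6.2)(45.2+t)] gives 6.2(45.2+t) = t(t+6.2), so t² = 6.2×45.2 = 280.2.
t* = √280.2 = 16.74 min.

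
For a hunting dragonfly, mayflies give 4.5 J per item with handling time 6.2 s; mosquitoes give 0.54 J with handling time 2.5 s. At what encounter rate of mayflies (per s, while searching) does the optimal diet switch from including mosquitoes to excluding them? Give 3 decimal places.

Drop mosquitoes once their profitability E₂/h₂ falls below the rate achievable on mayflies alone: E₂/h₂ = λE₁/(1 + λh₁).
Solve for λ: λE₁h₂ = E₂(1 + λh₁) → λ(E₁h₂ − E₂h₁) = E₂ → λ = E₂/(E₁h₂ − E₂h₁).
λ = 0.54/(4.5×2.5 − 0.54×6.2) = 0.54/7.902 = 0.06834 per s.

0.068 per s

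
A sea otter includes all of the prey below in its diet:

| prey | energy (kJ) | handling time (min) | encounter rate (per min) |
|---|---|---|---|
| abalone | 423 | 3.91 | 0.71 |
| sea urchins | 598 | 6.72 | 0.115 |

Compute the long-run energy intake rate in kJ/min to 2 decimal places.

81.14 kJ/min

Energy encountered per unit search time: 0.71×423 + 0.115×598 = 369.1 kJ/min.
Handling time per unit search time: 0.71×3.91 + 0.115×6.72 = 3.549.
Rate = 369.1/(1 + 3.549) = 81.14 kJ/min.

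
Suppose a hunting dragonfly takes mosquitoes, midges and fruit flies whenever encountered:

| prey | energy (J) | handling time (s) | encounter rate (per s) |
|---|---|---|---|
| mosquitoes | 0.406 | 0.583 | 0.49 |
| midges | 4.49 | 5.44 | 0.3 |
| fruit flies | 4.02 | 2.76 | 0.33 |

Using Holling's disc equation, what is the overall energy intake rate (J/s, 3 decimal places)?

Energy encountered per unit search time: 0.49×0.406 + 0.3×4.49 + 0.33×4.02 = 2.873 J/s.
Handling time per unit search time: 0.49×0.583 + 0.3×5.44 + 0.33×2.76 = 2.828.
Rate = 2.873/(1 + 2.828) = 0.7503 J/s.

0.750 J/s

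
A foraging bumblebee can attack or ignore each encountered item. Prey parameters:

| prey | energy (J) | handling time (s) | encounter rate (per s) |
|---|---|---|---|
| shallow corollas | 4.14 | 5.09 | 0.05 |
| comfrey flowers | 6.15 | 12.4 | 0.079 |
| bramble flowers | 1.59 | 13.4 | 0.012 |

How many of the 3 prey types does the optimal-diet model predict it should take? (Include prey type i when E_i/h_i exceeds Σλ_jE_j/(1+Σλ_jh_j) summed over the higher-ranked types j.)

2

E/h in descending order: shallow corollas 0.813, comfrey flowers 0.496, bramble flowers 0.119 J/s. The optimal diet is the largest prefix of this list for which every included type satisfies E_i/h_i > R on the types above it.
Rate on top 1: 0.165. comfrey flowers: 0.496 > 0.165 → include.
Rate on top 2: 0.3101. bramble flowers: 0.119 < 0.3101 → exclude; stop.
Optimal diet: shallow corollas, comfrey flowers — 2 of 3 types.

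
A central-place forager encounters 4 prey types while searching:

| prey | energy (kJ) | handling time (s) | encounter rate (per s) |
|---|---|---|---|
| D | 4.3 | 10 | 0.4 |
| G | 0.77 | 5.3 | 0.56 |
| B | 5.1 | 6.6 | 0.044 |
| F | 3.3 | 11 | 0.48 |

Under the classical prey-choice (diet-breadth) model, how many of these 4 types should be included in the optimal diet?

Rank by E/h (kJ/s): B 0.773, D 0.43, F 0.3, G 0.145. Include each in turn until the next type's E/h falls below the running intake rate.
Rate on top 1: 0.1739. D: 0.43 > 0.1739 → include.
Rate on top 2: 0.3675. F: 0.3 < 0.3675 → exclude; stop.
Optimal diet: B, D — 2 of 4 types.

2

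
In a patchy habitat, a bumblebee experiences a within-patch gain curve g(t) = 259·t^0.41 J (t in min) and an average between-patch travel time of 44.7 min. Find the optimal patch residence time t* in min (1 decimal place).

By the marginal value theorem, leave when the instantaneous gain rate g'(t) equals the habitat-wide average g(t)/(T + t).
g'(t) = 0.41·259·t^-0.59. Setting 0.41·259·t^-0.59 = 259·t^0.41/(44.7+t) gives 0.41(44.7+t) = t, so 0.59·t = 0.41×44.7.
t* = 0.41×44.7/0.59 = 31.06 min.

31.1 min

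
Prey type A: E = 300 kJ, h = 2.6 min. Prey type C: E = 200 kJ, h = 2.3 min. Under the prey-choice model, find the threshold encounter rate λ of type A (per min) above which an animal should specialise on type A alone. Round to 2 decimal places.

1.18 per min

At the threshold, the rate on type A alone equals the profitability of type C: λ·300/(1 + λ·2.6) = 200/2.3 = 86.96.
Rearranging, λ(300 − 86.96×2.6) = 86.96, so λ = 86.96/73.91 = 1.176 per min.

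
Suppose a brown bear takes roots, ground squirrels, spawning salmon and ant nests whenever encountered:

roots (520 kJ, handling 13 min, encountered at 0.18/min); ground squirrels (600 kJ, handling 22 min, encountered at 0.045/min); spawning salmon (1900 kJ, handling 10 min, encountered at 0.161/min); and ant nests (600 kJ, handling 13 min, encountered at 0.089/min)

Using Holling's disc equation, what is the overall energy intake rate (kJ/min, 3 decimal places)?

67.620 kJ/min

Energy encountered per unit search time: 0.18×520 + 0.045×600 + 0.161×1900 + 0.089×600 = 479.9 kJ/min.
Handling time per unit search time: 0.18×13 + 0.045×22 + 0.161×10 + 0.089×13 = 6.097.
Rate = 479.9/(1 + 6.097) = 67.62 kJ/min.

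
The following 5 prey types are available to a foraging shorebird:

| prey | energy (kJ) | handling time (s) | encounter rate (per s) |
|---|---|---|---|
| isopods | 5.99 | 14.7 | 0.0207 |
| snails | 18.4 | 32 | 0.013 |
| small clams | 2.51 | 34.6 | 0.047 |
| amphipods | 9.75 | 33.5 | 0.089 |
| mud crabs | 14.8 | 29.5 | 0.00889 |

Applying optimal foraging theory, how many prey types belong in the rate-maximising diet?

E/h in descending order: snails 0.575, mud crabs 0.502, isopods 0.407, amphipods 0.291, small clams 0.0725 kJ/s. The optimal diet is the largest prefix of this list for which every included type satisfies E_i/h_i > R on the types above it.
Rate on top 1: 0.1689. mud crabs: 0.502 > 0.1689 → include.
Rate on top 2: 0.2209. isopods: 0.407 > 0.2209 → include.
Rate on top 3: 0.2496. amphipods: 0.291 > 0.2496 → include.
Rate on top 4: 0.2745. small clams: 0.0725 < 0.2745 → exclude; stop.
Optimal diet: snails, mud crabs, isopods, amphipods — 4 of 5 types.

4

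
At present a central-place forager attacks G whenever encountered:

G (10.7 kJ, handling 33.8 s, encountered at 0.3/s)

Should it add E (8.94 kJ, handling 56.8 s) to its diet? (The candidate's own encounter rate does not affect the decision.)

No

Current rate: (0.3×10.7)/(1 + 0.3×33.8) = 0.2882 kJ/s.
Profitability of E: 8.94/56.8 = 0.1574 kJ/s.
0.1574 < 0.2882, so adding E would lower the average — exclude it.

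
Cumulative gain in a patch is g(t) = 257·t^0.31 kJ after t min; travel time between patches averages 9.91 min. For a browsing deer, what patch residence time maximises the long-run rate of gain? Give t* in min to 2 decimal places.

Optimal t* satisfies g'(t*) = g(t*)/(T + t*).
g'(t) = 0.31·257·t^-0.69. Setting 0.31·257·t^-0.69 = 257·t^0.31/(9.91+t) gives 0.31(9.91+t) = t, so 0.69·t = 0.31×9.91.
t* = 0.31×9.91/0.69 = 4.452 min.

4.45 min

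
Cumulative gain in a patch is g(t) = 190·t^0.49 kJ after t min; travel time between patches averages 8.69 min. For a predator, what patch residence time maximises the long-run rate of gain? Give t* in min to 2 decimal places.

8.35 min

Maximise g(t)/(T+t): set derivative to zero → g'(t)(T+t) = g(t).
g'(t) = 0.49·190·t^-0.51. Setting 0.49·190·t^-0.51 = 190·t^0.49/(8.69+t) gives 0.49(8.69+t) = t, so 0.51·t = 0.49×8.69.
t* = 0.49×8.69/0.51 = 8.349 min.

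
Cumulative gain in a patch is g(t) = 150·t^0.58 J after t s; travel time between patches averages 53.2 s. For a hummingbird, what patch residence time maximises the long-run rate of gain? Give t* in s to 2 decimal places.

73.47 s

By the marginal value theorem, leave when the instantaneous gain rate g'(t) equals the habitat-wide average g(t)/(T + t).
g'(t) = 0.58·150·t^-0.42. Setting 0.58·150·t^-0.42 = 150·t^0.58/(53.2+t) gives 0.58(53.2+t) = t, so 0.42·t = 0.58×53.2.
t* = 0.58×53.2/0.42 = 73.47 s.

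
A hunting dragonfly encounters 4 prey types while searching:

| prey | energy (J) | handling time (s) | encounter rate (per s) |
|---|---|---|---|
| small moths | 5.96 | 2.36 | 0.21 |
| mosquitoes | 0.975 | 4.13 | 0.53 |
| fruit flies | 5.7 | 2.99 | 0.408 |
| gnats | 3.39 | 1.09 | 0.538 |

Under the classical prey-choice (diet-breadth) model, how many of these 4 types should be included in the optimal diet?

E/h in descending order: gnats 3.11, small moths 2.53, fruit flies 1.91, mosquitoes 0.236 J/s. The optimal diet is the largest prefix of this list for which every included type satisfies E_i/h_i > R on the types above it.
Rate on top 1: 1.15. small moths: 2.53 > 1.15 → include.
Rate on top 2: 1.477. fruit flies: 1.91 > 1.477 → include.
Rate on top 3: 1.636. mosquitoes: 0.236 < 1.636 → exclude; stop.
Optimal diet: gnats, small moths, fruit flies — 3 of 4 types.

3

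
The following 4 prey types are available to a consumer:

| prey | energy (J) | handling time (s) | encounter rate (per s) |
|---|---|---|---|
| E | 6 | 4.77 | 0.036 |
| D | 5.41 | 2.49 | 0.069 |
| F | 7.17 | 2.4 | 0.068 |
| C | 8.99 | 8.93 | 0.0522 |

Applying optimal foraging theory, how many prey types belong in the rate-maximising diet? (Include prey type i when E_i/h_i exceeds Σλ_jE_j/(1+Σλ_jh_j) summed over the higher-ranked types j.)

Rank by E/h (J/s): F 2.99, D 2.17, E 1.26, C 1.01. Include each in turn until the next type's E/h falls below the running intake rate.
Rate on top 1: 0.4192. D: 2.17 > 0.4192 → include.
Rate on top 2: 0.6448. E: 1.26 > 0.6448 → include.
Rate on top 3: 0.7147. C: 1.01 > 0.7147 → include.
Optimal diet: F, D, E, C — 4 of 4 types.

4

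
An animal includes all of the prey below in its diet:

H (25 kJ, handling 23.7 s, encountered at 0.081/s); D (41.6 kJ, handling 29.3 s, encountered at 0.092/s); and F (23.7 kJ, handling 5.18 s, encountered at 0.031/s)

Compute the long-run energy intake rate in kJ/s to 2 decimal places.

1.14 kJ/s

R = Σλ_iE_i / (1 + Σλ_ih_i)
Numerator: 0.081×25 + 0.092×41.6 + 0.031×23.7 = 6.587
Denominator: 1 + 0.081×23.7 + 0.092×29.3 + 0.031×5.18 = 5.776
R = 6.587/5.776 = 1.14 kJ/s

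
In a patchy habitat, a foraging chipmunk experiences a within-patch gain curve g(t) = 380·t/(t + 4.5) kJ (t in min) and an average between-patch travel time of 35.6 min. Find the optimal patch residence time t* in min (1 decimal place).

12.7 min

By the marginal value theorem, leave when the instantaneous gain rate g'(t) equals the habitat-wide average g(t)/(T + t).
g'(t) = 380·4.5/(t + 4.5)². Setting 380·4.5/(t+4.5)² = 380t/[(t+4.5)(35.6+t)] gives 4.5(35.6+t) = t(t+4.5), so t² = 4.5×35.6 = 160.2.
t* = √160.2 = 12.66 min.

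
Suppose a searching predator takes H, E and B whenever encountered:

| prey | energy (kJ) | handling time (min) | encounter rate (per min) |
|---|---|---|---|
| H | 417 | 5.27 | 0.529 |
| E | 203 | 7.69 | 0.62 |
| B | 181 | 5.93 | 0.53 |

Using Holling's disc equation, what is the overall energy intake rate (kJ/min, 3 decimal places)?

37.815 kJ/min

R = (0.529×417 + 0.62×203 + 0.53×181) / (1 + 0.529×5.27 + 0.62×7.69 + 0.53×5.93) = 442.4/11.7 = 37.82 kJ/min.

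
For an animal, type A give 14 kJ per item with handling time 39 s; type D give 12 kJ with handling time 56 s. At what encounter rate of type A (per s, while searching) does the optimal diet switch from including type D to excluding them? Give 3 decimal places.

0.038 per s

Drop type D once their profitability E₂/h₂ falls below the rate achievable on type A alone: E₂/h₂ = λE₁/(1 + λh₁).
Solve for λ: λE₁h₂ = E₂(1 + λh₁) → λ(E₁h₂ − E₂h₁) = E₂ → λ = E₂/(E₁h₂ − E₂h₁).
λ = 12/(14×56 − 12×39) = 12/316 = 0.03797 per s.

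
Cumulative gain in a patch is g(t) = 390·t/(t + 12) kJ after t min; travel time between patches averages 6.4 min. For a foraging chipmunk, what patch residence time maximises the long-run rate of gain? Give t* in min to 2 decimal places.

8.76 min

Maximise g(t)/(T+t): set derivative to zero → g'(t)(T+t) = g(t).
g'(t) = 390·12/(t + 12)². Setting 390·12/(t+12)² = 390t/[(t+12)(6.4+t)] gives 12(6.4+t) = t(t+12), so t² = 12×6.4 = 76.8.
t* = √76.8 = 8.764 min.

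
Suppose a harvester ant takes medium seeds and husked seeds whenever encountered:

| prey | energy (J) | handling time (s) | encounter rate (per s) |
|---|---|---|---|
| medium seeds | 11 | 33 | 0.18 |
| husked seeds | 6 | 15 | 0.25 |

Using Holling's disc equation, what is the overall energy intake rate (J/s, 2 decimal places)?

R = (0.18×11 + 0.25×6) / (1 + 0.18×33 + 0.25×15) = 3.48/10.69 = 0.3255 J/s.

0.33 J/s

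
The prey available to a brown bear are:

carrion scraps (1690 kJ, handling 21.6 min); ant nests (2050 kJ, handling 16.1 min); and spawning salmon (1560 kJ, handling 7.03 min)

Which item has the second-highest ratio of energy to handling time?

Profitability E/h (kJ/min): carrion scraps = 1690/21.6 = 78.2, ant nests = 2050/16.1 = 127, spawning salmon = 1560/7.03 = 222.
Ranked: spawning salmon > ant nests > carrion scraps.

ant nests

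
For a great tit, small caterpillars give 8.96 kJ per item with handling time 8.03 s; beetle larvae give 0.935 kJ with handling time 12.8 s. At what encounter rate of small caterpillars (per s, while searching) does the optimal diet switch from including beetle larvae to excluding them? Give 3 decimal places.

0.009 per s

At the threshold, the rate on small caterpillars alone equals the profitability of beetle larvae: λ·8.96/(1 + λ·8.03) = 0.935/12.8 = 0.07305.
Rearranging, λ(8.96 − 0.07305×8.03) = 0.07305, so λ = 0.07305/8.373 = 0.008724 per s.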